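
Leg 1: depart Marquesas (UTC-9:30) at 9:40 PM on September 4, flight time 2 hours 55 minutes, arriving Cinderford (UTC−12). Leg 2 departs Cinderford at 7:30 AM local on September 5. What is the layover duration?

9 hours 25 minutes

Convert departure to UTC: 9:40 PM + 9:30 = 7:10 AM UTC on Sep 5.
Add 2 hours 55 minutes flight time → 10:05 AM UTC.
Cinderford is UTC−12:00, so local arrival = 10:05 AM − 12:00 = 10:05 PM on Sep 4.
Layover = 7:30 AM − 10:05 PM (+1 day) = 9 hours 25 minutes.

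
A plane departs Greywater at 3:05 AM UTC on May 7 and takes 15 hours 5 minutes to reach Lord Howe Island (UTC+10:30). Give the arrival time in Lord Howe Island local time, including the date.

4:40 AM on May 8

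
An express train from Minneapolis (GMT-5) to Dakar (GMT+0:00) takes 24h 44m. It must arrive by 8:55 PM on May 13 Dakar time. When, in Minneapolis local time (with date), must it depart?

3:11 PM on May 12

Target arrival is already UTC: 8:55 PM on May 13.
Subtract 24 hours and 44 minutes → departure 8:11 PM UTC on May 12.
Minneapolis is UTC−5:00: 8:11 PM − 5:00 = 3:11 PM on May 12.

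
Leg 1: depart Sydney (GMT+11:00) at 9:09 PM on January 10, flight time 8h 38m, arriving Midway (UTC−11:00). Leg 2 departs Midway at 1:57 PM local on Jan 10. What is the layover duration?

Convert departure to UTC: 9:09 PM − 11:00 = 10:09 AM UTC on Jan 10.
Add 8 hours 38 minutes flight time → 6:47 PM UTC.
Midway is UTC−11:00, so local arrival = 6:47 PM − 11:00 = 7:47 AM on Jan 10.
Layover = 1:57 PM − 7:47 AM = 6 hours 10 minutes.

6 hours 10 minutes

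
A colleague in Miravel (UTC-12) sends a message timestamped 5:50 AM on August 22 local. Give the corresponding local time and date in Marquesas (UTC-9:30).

In UTC: 5:50 AM + 12:00 = 5:50 PM on Aug 22.
Marquesas is UTC−9:30: 5:50 PM − 9:30 = 8:20 AM on Aug 22.

8:20 AM on Aug 22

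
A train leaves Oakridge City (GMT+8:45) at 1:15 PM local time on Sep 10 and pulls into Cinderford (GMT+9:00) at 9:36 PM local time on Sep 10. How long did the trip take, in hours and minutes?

8 hours 6 minutes

Cinderford is 0:15 ahead of Oakridge City.
Clock-face elapsed time (ignoring zones) is 8 hours 21 minutes.
Actual elapsed = 8 hours 21 minutes − 0:15 = 8 hours 6 minutes.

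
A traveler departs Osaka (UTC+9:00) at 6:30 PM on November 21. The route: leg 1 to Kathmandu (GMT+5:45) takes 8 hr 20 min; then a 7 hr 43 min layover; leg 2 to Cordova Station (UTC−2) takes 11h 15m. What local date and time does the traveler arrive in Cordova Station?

Convert departure to UTC: 6:30 PM − 9:00 = 9:30 AM UTC on Nov 21.
Add 8 hours and 20 minutes leg 1 → 5:50 PM UTC.
Add 7 hours and 43 minutes layover in Kathmandu → 1:33 AM UTC (Nov 22).
Add 11 hours 15 minutes leg 2 → 12:48 PM UTC.
Cordova Station is UTC−2:00, so local arrival = 12:48 PM − 2:00 = 10:48 AM on Nov 22.

10:48 AM on November 22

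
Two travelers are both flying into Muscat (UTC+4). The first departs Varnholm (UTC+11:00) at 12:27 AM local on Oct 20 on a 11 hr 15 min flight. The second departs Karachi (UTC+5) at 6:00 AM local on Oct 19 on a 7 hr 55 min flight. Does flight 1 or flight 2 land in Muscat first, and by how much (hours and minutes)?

Flight 1 in UTC: 12:27 AM − 11:00 = 1:27 PM on Oct 19.
+11 hours and 15 minutes → arrive 12:42 AM UTC on Oct 20.
Flight 2 in UTC: 6:00 AM − 5:00 = 1:00 AM on Oct 19.
+7 hours and 55 minutes → arrive 8:55 AM UTC on Oct 19.
Flight 2 lands earlier by 15 hours 47 minutes.

the second, by 15 hours 47 minutes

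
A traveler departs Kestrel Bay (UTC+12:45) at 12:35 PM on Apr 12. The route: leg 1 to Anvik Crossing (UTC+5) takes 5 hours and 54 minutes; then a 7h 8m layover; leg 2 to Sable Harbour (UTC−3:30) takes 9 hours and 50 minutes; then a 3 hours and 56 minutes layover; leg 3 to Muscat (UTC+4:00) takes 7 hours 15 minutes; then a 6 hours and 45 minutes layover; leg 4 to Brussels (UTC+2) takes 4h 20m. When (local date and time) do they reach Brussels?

Convert departure to UTC: 12:35 PM − 12:45 = 11:50 PM UTC on Apr 11.
Add 5 hours 54 minutes leg 1 → 5:44 AM UTC (Apr 12).
Add 7 hours 8 minutes layover in Anvik Crossing → 12:52 PM UTC.
Add 9 hours 50 minutes leg 2 → 10:42 PM UTC.
Add 3 hours and 56 minutes layover in Sable Harbour → 2:38 AM UTC (Apr 13).
Add 7 hours and 15 minutes leg 3 → 9:53 AM UTC.
Add 6 hours and 45 minutes layover in Muscat → 4:38 PM UTC.
Add 4 hours 20 minutes leg 4 → 8:58 PM UTC.
Brussels is UTC+2:00, so local arrival = 8:58 PM + 2:00 = 10:58 PM on Apr 13.

10:58 PM on April 13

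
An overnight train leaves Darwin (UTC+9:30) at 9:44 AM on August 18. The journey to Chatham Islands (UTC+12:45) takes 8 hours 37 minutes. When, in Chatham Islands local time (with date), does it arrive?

Convert departure to UTC: 9:44 AM − 9:30 = 12:14 AM UTC on Aug 18.
Add 8 hours and 37 minutes travel time → 8:51 AM UTC.
Chatham Islands is UTC+12:45, so local arrival = 8:51 AM + 12:45 = 9:36 PM on Aug 18.

9:36 PM on Aug 18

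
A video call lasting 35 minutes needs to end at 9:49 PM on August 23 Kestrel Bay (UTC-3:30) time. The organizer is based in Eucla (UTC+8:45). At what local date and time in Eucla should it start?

9:29 AM on August 24

Target end time in UTC: 9:49 PM + 3:30 = 1:19 AM on Aug 24.
Subtract 35 minutes → start 12:44 AM UTC on Aug 24.
Eucla is UTC+8:45: 12:44 AM + 8:45 = 9:29 AM on Aug 24.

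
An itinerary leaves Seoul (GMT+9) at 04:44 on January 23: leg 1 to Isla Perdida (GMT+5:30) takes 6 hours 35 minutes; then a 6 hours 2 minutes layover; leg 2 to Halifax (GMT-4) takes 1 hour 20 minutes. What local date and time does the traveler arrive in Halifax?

05:41 on January 23

Convert departure to UTC: 04:44 − 9:00 = 19:44 UTC on Jan 22.
Add 6 hours 35 minutes leg 1 → 02:19 UTC (Jan 23).
Add 6 hours and 2 minutes layover in Isla Perdida → 08:21 UTC.
Add 1 hour and 20 minutes leg 2 → 09:41 UTC.
Halifax is UTC−4:00, so local arrival = 09:41 − 4:00 = 05:41 on Jan 23.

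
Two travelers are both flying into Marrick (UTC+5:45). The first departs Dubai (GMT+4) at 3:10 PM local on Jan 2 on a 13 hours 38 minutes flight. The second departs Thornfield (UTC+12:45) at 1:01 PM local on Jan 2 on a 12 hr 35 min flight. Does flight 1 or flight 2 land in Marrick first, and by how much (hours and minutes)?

the second, by 11 hours 57 minutes

Flight 1 in UTC: 3:10 PM − 4:00 = 11:10 AM on Jan 2.
+13 hours and 38 minutes → arrive 12:48 AM UTC on Jan 3.
Flight 2 in UTC: 1:01 PM − 12:45 = 12:16 AM on Jan 2.
+12 hours and 35 minutes → arrive 12:51 PM UTC on Jan 2.
Flight 2 lands earlier by 11 hours 57 minutes.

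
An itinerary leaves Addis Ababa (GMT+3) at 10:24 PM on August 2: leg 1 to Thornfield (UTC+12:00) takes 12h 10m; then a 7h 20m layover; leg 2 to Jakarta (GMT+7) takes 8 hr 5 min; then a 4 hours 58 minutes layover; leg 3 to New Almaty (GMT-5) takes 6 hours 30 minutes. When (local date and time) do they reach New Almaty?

Convert departure to UTC: 10:24 PM − 3:00 = 7:24 PM UTC on Aug 2.
Add 12 hours and 10 minutes leg 1 → 7:34 AM UTC (Aug 3).
Add 7 hours and 20 minutes layover in Thornfield → 2:54 PM UTC.
Add 8 hours and 5 minutes leg 2 → 10:59 PM UTC.
Add 4 hours and 58 minutes layover in Jakarta → 3:57 AM UTC (Aug 4).
Add 6 hours 30 minutes leg 3 → 10:27 AM UTC.
New Almaty is UTC−5:00, so local arrival = 10:27 AM − 5:00 = 5:27 AM on Aug 4.

5:27 AM on August 4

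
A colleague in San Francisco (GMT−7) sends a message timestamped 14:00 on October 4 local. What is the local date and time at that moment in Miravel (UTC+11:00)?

08:00 on October 5

In UTC: 14:00 + 7:00 = 21:00 on Oct 4.
Miravel is UTC+11:00: 21:00 + 11:00 = 08:00 on Oct 5.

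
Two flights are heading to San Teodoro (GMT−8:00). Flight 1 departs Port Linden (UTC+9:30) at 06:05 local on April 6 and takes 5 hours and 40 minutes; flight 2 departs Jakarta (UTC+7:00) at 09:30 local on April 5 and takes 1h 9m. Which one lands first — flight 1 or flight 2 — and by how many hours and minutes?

the second, by 22 hours 36 minutes

Flight 1 in UTC: 06:05 − 9:30 = 20:35 on Apr 5.
+5 hours 40 minutes → arrive 02:15 UTC on Apr 6.
Flight 2 in UTC: 09:30 − 7:00 = 02:30 on Apr 5.
+1 hour and 9 minutes → arrive 03:39 UTC on Apr 5.
Flight 2 lands earlier by 22 hours 36 minutes.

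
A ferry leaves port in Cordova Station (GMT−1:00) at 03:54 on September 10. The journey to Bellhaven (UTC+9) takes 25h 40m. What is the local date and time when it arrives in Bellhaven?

Convert departure to UTC: 03:54 + 1:00 = 04:54 UTC on Sep 10.
Add 25 hours and 40 minutes travel time → 06:34 UTC (Sep 11).
Bellhaven is UTC+9:00, so local arrival = 06:34 + 9:00 = 15:34 on Sep 11.

15:34 on Sep 11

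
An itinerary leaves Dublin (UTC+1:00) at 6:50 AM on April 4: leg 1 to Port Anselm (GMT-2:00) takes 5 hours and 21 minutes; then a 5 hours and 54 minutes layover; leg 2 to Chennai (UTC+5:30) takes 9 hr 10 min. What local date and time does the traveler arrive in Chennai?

Convert departure to UTC: 6:50 AM − 1:00 = 5:50 AM UTC on Apr 4.
Add 5 hours and 21 minutes leg 1 → 11:11 AM UTC.
Add 5 hours 54 minutes layover in Port Anselm → 5:05 PM UTC.
Add 9 hours and 10 minutes leg 2 → 2:15 AM UTC (Apr 5).
Chennai is UTC+5:30, so local arrival = 2:15 AM + 5:30 = 7:45 AM on Apr 5.

7:45 AM on Apr 5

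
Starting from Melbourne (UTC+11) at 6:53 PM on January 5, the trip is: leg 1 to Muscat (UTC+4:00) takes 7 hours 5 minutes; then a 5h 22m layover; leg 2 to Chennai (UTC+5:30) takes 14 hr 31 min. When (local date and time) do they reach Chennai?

Convert departure to UTC: 6:53 PM − 11:00 = 7:53 AM UTC on Jan 5.
Add 7 hours and 5 minutes leg 1 → 2:58 PM UTC.
Add 5 hours 22 minutes layover in Muscat → 8:20 PM UTC.
Add 14 hours 31 minutes leg 2 → 10:51 AM UTC (Jan 6).
Chennai is UTC+5:30, so local arrival = 10:51 AM + 5:30 = 4:21 PM on Jan 6.

4:21 PM on Jan 6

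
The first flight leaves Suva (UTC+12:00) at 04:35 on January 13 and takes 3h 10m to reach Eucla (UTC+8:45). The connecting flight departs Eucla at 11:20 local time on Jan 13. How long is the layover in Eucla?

Convert departure to UTC: 04:35 − 12:00 = 16:35 UTC on Jan 12.
Add 3 hours 10 minutes flight time → 19:45 UTC.
Eucla is UTC+8:45, so local arrival = 19:45 + 8:45 = 04:30 on Jan 13.
Layover = 11:20 − 04:30 = 6 hours 50 minutes.

6 hours 50 minutes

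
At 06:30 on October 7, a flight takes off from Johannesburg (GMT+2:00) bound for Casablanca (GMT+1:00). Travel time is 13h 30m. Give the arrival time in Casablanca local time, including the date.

Convert departure to UTC: 06:30 − 2:00 = 04:30 UTC on Oct 7.
Add 13 hours 30 minutes travel time → 18:00 UTC.
Casablanca is UTC+1:00, so local arrival = 18:00 + 1:00 = 19:00 on Oct 7.

19:00 on October 7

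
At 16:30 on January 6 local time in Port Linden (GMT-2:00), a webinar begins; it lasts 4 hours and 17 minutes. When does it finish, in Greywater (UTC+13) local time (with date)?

Convert start to UTC: 16:30 + 2:00 = 18:30 UTC on Jan 6.
Add 4 hours and 17 minutes duration → 22:47 UTC.
Greywater is UTC+13:00, so local end time = 22:47 + 13:00 = 11:47 on Jan 7.

11:47 on January 7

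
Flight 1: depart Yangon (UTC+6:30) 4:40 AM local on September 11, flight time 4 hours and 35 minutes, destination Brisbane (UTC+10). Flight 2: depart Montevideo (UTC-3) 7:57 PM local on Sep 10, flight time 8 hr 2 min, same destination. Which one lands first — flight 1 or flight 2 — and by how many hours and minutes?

Flight 1 in UTC: 4:40 AM − 6:30 = 10:10 PM on Sep 10.
+4 hours 35 minutes → arrive 2:45 AM UTC on Sep 11.
Flight 2 in UTC: 7:57 PM + 3:00 = 10:57 PM on Sep 10.
+8 hours 2 minutes → arrive 6:59 AM UTC on Sep 11.
Flight 1 lands earlier by 4 hours 14 minutes.

the first, by 4 hours 14 minutes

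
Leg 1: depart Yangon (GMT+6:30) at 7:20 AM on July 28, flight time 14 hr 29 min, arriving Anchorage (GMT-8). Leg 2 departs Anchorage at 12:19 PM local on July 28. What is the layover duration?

Convert departure to UTC: 7:20 AM − 6:30 = 12:50 AM UTC on Jul 28.
Add 14 hours 29 minutes flight time → 3:19 PM UTC.
Anchorage is UTC−8:00, so local arrival = 3:19 PM − 8:00 = 7:19 AM on Jul 28.
Layover = 12:19 PM − 7:19 AM = 5 hours.

5 hours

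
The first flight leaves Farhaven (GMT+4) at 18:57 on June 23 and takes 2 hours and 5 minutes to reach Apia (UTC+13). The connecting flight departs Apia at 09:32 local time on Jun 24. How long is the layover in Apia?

3 hours 30 minutes

Convert departure to UTC: 18:57 − 4:00 = 14:57 UTC on Jun 23.
Add 2 hours 5 minutes flight time → 17:02 UTC.
Apia is UTC+13:00, so local arrival = 17:02 + 13:00 = 06:02 on Jun 24.
Layover = 09:32 − 06:02 = 3 hours 30 minutes.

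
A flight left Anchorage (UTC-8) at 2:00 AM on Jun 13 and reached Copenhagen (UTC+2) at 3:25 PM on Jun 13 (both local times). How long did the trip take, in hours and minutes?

3 hours 25 minutes

Departure in UTC: 2:00 AM + 8:00 = 10:00 AM on Jun 13.
Arrival in UTC: 3:25 PM − 2:00 = 1:25 PM on Jun 13.
Elapsed = 1:25 PM − 10:00 AM = 3 hours 25 minutes.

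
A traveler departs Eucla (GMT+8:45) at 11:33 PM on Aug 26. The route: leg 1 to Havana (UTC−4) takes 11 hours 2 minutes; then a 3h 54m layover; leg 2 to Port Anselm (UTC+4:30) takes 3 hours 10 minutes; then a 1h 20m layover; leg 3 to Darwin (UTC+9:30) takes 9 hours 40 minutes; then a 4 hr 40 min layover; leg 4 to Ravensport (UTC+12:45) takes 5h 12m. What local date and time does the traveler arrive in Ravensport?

6:31 PM on Aug 28

Convert departure to UTC: 11:33 PM − 8:45 = 2:48 PM UTC on Aug 26.
Add 11 hours 2 minutes leg 1 → 1:50 AM UTC (Aug 27).
Add 3 hours 54 minutes layover in Havana → 5:44 AM UTC.
Add 3 hours 10 minutes leg 2 → 8:54 AM UTC.
Add 1 hour and 20 minutes layover in Port Anselm → 10:14 AM UTC.
Add 9 hours 40 minutes leg 3 → 7:54 PM UTC.
Add 4 hours and 40 minutes layover in Darwin → 12:34 AM UTC (Aug 28).
Add 5 hours 12 minutes leg 4 → 5:46 AM UTC.
Ravensport is UTC+12:45, so local arrival = 5:46 AM + 12:45 = 6:31 PM on Aug 28.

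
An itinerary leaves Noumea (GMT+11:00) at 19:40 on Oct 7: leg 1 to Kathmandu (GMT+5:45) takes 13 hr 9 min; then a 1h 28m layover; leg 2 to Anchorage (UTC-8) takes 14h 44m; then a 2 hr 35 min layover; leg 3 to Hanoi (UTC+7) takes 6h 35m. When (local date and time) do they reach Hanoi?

Convert departure to UTC: 19:40 − 11:00 = 08:40 UTC on Oct 7.
Add 13 hours 9 minutes leg 1 → 21:49 UTC.
Add 1 hour and 28 minutes layover in Kathmandu → 23:17 UTC.
Add 14 hours 44 minutes leg 2 → 14:01 UTC (Oct 8).
Add 2 hours and 35 minutes layover in Anchorage → 16:36 UTC.
Add 6 hours and 35 minutes leg 3 → 23:11 UTC.
Hanoi is UTC+7:00, so local arrival = 23:11 + 7:00 = 06:11 on Oct 9.

06:11 on Oct 9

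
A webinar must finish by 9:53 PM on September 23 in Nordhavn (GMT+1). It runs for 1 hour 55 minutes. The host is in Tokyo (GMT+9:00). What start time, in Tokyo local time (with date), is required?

3:58 AM on September 24

Target end time in UTC: 9:53 PM − 1:00 = 8:53 PM on Sep 23.
Subtract 1 hour 55 minutes → start 6:58 PM UTC on Sep 23.
Tokyo is UTC+9:00: 6:58 PM + 9:00 = 3:58 AM on Sep 24.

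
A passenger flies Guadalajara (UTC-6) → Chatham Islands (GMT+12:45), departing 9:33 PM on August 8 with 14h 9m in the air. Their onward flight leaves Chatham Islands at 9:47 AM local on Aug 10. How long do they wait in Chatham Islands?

3 hours 20 minutes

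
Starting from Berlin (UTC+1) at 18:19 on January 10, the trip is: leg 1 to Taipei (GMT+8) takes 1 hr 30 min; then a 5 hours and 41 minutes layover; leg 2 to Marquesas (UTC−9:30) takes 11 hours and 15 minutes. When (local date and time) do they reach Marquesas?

02:15 on Jan 11

Convert departure to UTC: 18:19 − 1:00 = 17:19 UTC on Jan 10.
Add 1 hour 30 minutes leg 1 → 18:49 UTC.
Add 5 hours and 41 minutes layover in Taipei → 00:30 UTC (Jan 11).
Add 11 hours and 15 minutes leg 2 → 11:45 UTC.
Marquesas is UTC−9:30, so local arrival = 11:45 − 9:30 = 02:15 on Jan 11.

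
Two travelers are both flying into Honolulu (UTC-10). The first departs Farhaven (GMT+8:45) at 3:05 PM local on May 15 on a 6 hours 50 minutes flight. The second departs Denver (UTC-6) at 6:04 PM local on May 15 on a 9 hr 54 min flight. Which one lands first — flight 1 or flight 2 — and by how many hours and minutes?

Flight 1 in UTC: 3:05 PM − 8:45 = 6:20 AM on May 15.
+6 hours and 50 minutes → arrive 1:10 PM UTC on May 15.
Flight 2 in UTC: 6:04 PM + 6:00 = 12:04 AM on May 16.
+9 hours 54 minutes → arrive 9:58 AM UTC on May 16.
Flight 1 lands earlier by 20 hours 48 minutes.

the first, by 20 hours 48 minutes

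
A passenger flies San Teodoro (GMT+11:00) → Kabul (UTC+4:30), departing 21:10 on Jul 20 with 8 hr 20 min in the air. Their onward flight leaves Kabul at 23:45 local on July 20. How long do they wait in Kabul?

45 minutes

Convert departure to UTC: 21:10 − 11:00 = 10:10 UTC on Jul 20.
Add 8 hours and 20 minutes flight time → 18:30 UTC.
Kabul is UTC+4:30, so local arrival = 18:30 + 4:30 = 23:00 on Jul 20.
Layover = 23:45 − 23:00 = 45 minutes.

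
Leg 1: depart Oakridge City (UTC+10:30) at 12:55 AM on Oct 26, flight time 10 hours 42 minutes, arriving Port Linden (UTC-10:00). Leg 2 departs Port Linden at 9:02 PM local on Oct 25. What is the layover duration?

5 hours 55 minutes

Convert departure to UTC: 12:55 AM − 10:30 = 2:25 PM UTC on Oct 25.
Add 10 hours and 42 minutes flight time → 1:07 AM UTC (Oct 26).
Port Linden is UTC−10:00, so local arrival = 1:07 AM − 10:00 = 3:07 PM on Oct 25.
Layover = 9:02 PM − 3:07 PM = 5 hours 55 minutes.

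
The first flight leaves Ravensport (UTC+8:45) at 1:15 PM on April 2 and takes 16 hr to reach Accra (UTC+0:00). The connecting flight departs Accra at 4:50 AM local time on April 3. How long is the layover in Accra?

8 hours 20 minutes

Convert departure to UTC: 1:15 PM − 8:45 = 4:30 AM UTC on Apr 2.
Add 16 hours flight time → 8:30 PM UTC.
Accra is UTC+0, so local arrival is the same: 8:30 PM on Apr 2.
Layover = 4:50 AM − 8:30 PM (+1 day) = 8 hours 20 minutes.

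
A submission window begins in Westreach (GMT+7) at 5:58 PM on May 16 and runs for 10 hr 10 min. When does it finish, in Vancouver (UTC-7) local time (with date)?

2:08 PM on May 16

Vancouver is 14:00 behind Westreach.
After 10 hours 10 minutes it is 4:08 AM (May 17) in Westreach.
Shift by the zone difference: 4:08 AM − 14:00 = 2:08 PM on May 16 in Vancouver.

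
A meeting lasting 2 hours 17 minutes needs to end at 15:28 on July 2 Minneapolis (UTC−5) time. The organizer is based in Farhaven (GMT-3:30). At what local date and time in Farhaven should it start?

Target end time in UTC: 15:28 + 5:00 = 20:28 on Jul 2.
Subtract 2 hours 17 minutes → start 18:11 UTC on Jul 2.
Farhaven is UTC−3:30: 18:11 − 3:30 = 14:41 on Jul 2.

14:41 on July 2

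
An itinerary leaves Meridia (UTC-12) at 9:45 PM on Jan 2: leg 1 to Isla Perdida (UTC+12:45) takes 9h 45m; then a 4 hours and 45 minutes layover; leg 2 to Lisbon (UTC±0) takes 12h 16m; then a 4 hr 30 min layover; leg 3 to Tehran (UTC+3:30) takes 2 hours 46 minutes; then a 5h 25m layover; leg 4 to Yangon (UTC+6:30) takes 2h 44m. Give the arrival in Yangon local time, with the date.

10:26 AM on January 5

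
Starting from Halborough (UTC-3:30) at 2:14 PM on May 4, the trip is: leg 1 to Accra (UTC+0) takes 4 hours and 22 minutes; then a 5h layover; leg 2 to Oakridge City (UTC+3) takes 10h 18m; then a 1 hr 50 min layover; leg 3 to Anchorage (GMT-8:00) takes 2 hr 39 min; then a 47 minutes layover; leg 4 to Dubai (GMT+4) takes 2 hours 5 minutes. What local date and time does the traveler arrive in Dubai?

12:45 AM on May 6

Convert departure to UTC: 2:14 PM + 3:30 = 5:44 PM UTC on May 4.
Add 4 hours 22 minutes leg 1 → 10:06 PM UTC.
Add 5 hours layover in Accra → 3:06 AM UTC (May 5).
Add 10 hours 18 minutes leg 2 → 1:24 PM UTC.
Add 1 hour 50 minutes layover in Oakridge City → 3:14 PM UTC.
Add 2 hours and 39 minutes leg 3 → 5:53 PM UTC.
Add 47 minutes layover in Anchorage → 6:40 PM UTC.
Add 2 hours and 5 minutes leg 4 → 8:45 PM UTC.
Dubai is UTC+4:00, so local arrival = 8:45 PM + 4:00 = 12:45 AM on May 6.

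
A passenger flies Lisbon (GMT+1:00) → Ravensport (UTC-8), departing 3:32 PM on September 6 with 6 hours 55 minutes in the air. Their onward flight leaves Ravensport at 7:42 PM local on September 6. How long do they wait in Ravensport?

6 hours 15 minutes

Convert departure to UTC: 3:32 PM − 1:00 = 2:32 PM UTC on Sep 6.
Add 6 hours and 55 minutes flight time → 9:27 PM UTC.
Ravensport is UTC−8:00, so local arrival = 9:27 PM − 8:00 = 1:27 PM on Sep 6.
Layover = 7:42 PM − 1:27 PM = 6 hours 15 minutes.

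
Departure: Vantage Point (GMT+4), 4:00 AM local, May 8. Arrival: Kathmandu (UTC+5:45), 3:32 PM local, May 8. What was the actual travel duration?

Departure in UTC: 4:00 AM − 4:00 = 12:00 AM on May 8.
Arrival in UTC: 3:32 PM − 5:45 = 9:47 AM on May 8.
Elapsed = 9:47 AM − 12:00 AM = 9 hours 47 minutes.

9 hours 47 minutes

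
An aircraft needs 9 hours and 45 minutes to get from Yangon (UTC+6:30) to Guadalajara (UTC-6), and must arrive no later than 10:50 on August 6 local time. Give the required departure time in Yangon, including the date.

13:35 on August 6

Target arrival in UTC: 10:50 + 6:00 = 16:50 on Aug 6.
Subtract 9 hours 45 minutes → departure 07:05 UTC on Aug 6.
Yangon is UTC+6:30: 07:05 + 6:30 = 13:35 on Aug 6.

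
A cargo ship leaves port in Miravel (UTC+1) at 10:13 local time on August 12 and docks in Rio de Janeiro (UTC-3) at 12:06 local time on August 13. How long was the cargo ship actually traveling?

Rio de Janeiro is 4:00 behind Miravel.
Clock-face elapsed time (ignoring zones) is 25 hours 53 minutes.
Actual elapsed = 25 hours 53 minutes + 4:00 = 29 hours 53 minutes.

29 hours 53 minutes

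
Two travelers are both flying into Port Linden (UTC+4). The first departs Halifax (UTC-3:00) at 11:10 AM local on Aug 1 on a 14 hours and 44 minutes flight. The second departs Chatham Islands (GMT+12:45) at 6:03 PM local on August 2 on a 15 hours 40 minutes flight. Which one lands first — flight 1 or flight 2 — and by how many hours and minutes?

the first, by 16 hours 4 minutes

Flight 1 in UTC: 11:10 AM + 3:00 = 2:10 PM on Aug 1.
+14 hours and 44 minutes → arrive 4:54 AM UTC on Aug 2.
Flight 2 in UTC: 6:03 PM − 12:45 = 5:18 AM on Aug 2.
+15 hours 40 minutes → arrive 8:58 PM UTC on Aug 2.
Flight 1 lands earlier by 16 hours 4 minutes.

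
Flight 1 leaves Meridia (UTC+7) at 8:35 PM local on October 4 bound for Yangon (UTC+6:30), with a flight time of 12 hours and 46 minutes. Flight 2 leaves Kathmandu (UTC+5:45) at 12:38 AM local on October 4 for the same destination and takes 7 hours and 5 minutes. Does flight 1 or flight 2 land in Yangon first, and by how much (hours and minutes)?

the second, by 24 hours 23 minutes

Flight 1 in UTC: 8:35 PM − 7:00 = 1:35 PM on Oct 4.
+12 hours 46 minutes → arrive 2:21 AM UTC on Oct 5.
Flight 2 in UTC: 12:38 AM − 5:45 = 6:53 PM on Oct 3.
+7 hours and 5 minutes → arrive 1:58 AM UTC on Oct 4.
Flight 2 lands earlier by 24 hours 23 minutes.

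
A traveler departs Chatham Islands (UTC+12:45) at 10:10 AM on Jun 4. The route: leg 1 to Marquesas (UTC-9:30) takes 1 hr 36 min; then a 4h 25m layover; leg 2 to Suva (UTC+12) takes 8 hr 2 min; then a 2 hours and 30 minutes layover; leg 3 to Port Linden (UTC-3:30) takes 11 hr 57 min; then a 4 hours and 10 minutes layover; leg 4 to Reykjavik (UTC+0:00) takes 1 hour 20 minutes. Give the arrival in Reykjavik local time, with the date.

Convert departure to UTC: 10:10 AM − 12:45 = 9:25 PM UTC on Jun 3.
Add 1 hour and 36 minutes leg 1 → 11:01 PM UTC.
Add 4 hours 25 minutes layover in Marquesas → 3:26 AM UTC (Jun 4).
Add 8 hours and 2 minutes leg 2 → 11:28 AM UTC.
Add 2 hours and 30 minutes layover in Suva → 1:58 PM UTC.
Add 11 hours and 57 minutes leg 3 → 1:55 AM UTC (Jun 5).
Add 4 hours and 10 minutes layover in Port Linden → 6:05 AM UTC.
Add 1 hour and 20 minutes leg 4 → 7:25 AM UTC.
Reykjavik is UTC+0, so local arrival is the same: 7:25 AM on Jun 5.

7:25 AM on Jun 5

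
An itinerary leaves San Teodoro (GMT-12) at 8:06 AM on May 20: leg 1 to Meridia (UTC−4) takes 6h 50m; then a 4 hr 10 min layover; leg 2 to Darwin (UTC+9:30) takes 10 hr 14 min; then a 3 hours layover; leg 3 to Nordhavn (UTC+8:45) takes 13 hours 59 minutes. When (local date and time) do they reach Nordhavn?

7:04 PM on May 22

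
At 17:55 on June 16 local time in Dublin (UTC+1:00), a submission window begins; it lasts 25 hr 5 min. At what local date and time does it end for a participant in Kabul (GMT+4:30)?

Kabul is 3:30 ahead of Dublin.
After 25 hours 5 minutes it is 19:00 (Jun 17) in Dublin.
Shift by the zone difference: 19:00 + 3:30 = 22:30 on Jun 17 in Kabul.

22:30 on Jun 17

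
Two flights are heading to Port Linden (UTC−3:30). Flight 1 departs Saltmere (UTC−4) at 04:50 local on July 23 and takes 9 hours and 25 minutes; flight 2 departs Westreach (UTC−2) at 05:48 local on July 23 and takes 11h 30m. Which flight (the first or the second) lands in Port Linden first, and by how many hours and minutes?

the first, by 1 hour 3 minutes

Flight 1 in UTC: 04:50 + 4:00 = 08:50 on Jul 23.
+9 hours and 25 minutes → arrive 18:15 UTC on Jul 23.
Flight 2 in UTC: 05:48 + 2:00 = 07:48 on Jul 23.
+11 hours and 30 minutes → arrive 19:18 UTC on Jul 23.
Flight 1 lands earlier by 1 hour 3 minutes.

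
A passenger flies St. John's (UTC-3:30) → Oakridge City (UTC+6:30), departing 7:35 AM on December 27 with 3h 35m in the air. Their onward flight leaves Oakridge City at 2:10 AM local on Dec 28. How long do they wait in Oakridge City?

5 hours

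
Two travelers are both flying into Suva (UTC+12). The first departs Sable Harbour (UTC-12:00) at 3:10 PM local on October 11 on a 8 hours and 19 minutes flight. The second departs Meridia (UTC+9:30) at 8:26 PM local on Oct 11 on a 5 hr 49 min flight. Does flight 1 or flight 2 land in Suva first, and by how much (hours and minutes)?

Flight 1 in UTC: 3:10 PM + 12:00 = 3:10 AM on Oct 12.
+8 hours and 19 minutes → arrive 11:29 AM UTC on Oct 12.
Flight 2 in UTC: 8:26 PM − 9:30 = 10:56 AM on Oct 11.
+5 hours and 49 minutes → arrive 4:45 PM UTC on Oct 11.
Flight 2 lands earlier by 18 hours 44 minutes.

the second, by 18 hours 44 minutes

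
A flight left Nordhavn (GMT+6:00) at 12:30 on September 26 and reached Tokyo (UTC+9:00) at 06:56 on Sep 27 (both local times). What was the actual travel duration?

Departure in UTC: 12:30 − 6:00 = 06:30 on Sep 26.
Arrival in UTC: 06:56 − 9:00 = 21:56 on Sep 26.
Elapsed = 21:56 − 06:30 = 15 hours 26 minutes.

15 hours 26 minutes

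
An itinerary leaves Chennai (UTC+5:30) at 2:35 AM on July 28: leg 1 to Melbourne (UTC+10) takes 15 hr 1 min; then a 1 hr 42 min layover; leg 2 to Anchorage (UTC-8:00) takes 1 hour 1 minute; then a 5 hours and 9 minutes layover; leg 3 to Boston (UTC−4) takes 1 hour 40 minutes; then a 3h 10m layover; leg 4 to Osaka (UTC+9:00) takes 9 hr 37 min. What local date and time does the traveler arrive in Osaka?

Convert departure to UTC: 2:35 AM − 5:30 = 9:05 PM UTC on Jul 27.
Add 15 hours and 1 minute leg 1 → 12:06 PM UTC (Jul 28).
Add 1 hour and 42 minutes layover in Melbourne → 1:48 PM UTC.
Add 1 hour and 1 minute leg 2 → 2:49 PM UTC.
Add 5 hours 9 minutes layover in Anchorage → 7:58 PM UTC.
Add 1 hour and 40 minutes leg 3 → 9:38 PM UTC.
Add 3 hours 10 minutes layover in Boston → 12:48 AM UTC (Jul 29).
Add 9 hours and 37 minutes leg 4 → 10:25 AM UTC.
Osaka is UTC+9:00, so local arrival = 10:25 AM + 9:00 = 7:25 PM on Jul 29.

7:25 PM on Jul 29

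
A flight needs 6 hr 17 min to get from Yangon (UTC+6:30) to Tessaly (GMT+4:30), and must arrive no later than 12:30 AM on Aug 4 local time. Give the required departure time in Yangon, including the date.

8:13 PM on August 3

Target arrival in UTC: 12:30 AM − 4:30 = 8:00 PM on Aug 3.
Subtract 6 hours and 17 minutes → departure 1:43 PM UTC on Aug 3.
Yangon is UTC+6:30: 1:43 PM + 6:30 = 8:13 PM on Aug 3.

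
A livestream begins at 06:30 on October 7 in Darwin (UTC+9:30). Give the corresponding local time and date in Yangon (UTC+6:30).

03:30 on Oct 7

In UTC: 06:30 − 9:30 = 21:00 on Oct 6.
Yangon is UTC+6:30: 21:00 + 6:30 = 03:30 on Oct 7.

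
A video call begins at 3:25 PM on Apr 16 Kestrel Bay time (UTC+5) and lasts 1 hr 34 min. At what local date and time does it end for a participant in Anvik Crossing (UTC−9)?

Convert start to UTC: 3:25 PM − 5:00 = 10:25 AM UTC on Apr 16.
Add 1 hour 34 minutes duration → 11:59 AM UTC.
Anvik Crossing is UTC−9:00, so local end time = 11:59 AM − 9:00 = 2:59 AM on Apr 16.

2:59 AM on April 16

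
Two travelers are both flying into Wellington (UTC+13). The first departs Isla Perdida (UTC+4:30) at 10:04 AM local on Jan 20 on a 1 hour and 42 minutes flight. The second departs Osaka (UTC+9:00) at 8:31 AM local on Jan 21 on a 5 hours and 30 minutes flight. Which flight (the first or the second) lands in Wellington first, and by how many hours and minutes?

Flight 1 in UTC: 10:04 AM − 4:30 = 5:34 AM on Jan 20.
+1 hour 42 minutes → arrive 7:16 AM UTC on Jan 20.
Flight 2 in UTC: 8:31 AM − 9:00 = 11:31 PM on Jan 20.
+5 hours and 30 minutes → arrive 5:01 AM UTC on Jan 21.
Flight 1 lands earlier by 21 hours 45 minutes.

the first, by 21 hours 45 minutes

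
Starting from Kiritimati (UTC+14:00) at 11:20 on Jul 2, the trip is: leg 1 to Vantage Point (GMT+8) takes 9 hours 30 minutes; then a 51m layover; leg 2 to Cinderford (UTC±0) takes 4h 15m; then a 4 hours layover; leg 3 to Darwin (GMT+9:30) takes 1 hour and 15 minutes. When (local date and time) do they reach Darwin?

Convert departure to UTC: 11:20 − 14:00 = 21:20 UTC on Jul 1.
Add 9 hours and 30 minutes leg 1 → 06:50 UTC (Jul 2).
Add 51 minutes layover in Vantage Point → 07:41 UTC.
Add 4 hours 15 minutes leg 2 → 11:56 UTC.
Add 4 hours layover in Cinderford → 15:56 UTC.
Add 1 hour and 15 minutes leg 3 → 17:11 UTC.
Darwin is UTC+9:30, so local arrival = 17:11 + 9:30 = 02:41 on Jul 3.

02:41 on July 3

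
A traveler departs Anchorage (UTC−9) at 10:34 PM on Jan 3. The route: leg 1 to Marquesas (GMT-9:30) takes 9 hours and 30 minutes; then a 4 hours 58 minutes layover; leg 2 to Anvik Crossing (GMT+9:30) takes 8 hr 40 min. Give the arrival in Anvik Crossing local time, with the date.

4:12 PM on Jan 5

Convert departure to UTC: 10:34 PM + 9:00 = 7:34 AM UTC on Jan 4.
Add 9 hours 30 minutes leg 1 → 5:04 PM UTC.
Add 4 hours 58 minutes layover in Marquesas → 10:02 PM UTC.
Add 8 hours and 40 minutes leg 2 → 6:42 AM UTC (Jan 5).
Anvik Crossing is UTC+9:30, so local arrival = 6:42 AM + 9:30 = 4:12 PM on Jan 5.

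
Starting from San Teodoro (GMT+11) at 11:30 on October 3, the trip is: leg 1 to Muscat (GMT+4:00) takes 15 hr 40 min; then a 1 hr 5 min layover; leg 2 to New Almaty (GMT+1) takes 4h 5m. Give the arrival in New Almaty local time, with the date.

Convert departure to UTC: 11:30 − 11:00 = 00:30 UTC on Oct 3.
Add 15 hours 40 minutes leg 1 → 16:10 UTC.
Add 1 hour and 5 minutes layover in Muscat → 17:15 UTC.
Add 4 hours 5 minutes leg 2 → 21:20 UTC.
New Almaty is UTC+1:00, so local arrival = 21:20 + 1:00 = 22:20 on Oct 3.

22:20 on October 3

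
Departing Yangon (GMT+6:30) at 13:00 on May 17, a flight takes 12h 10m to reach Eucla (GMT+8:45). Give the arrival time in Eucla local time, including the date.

Convert departure to UTC: 13:00 − 6:30 = 06:30 UTC on May 17.
Add 12 hours 10 minutes travel time → 18:40 UTC.
Eucla is UTC+8:45, so local arrival = 18:40 + 8:45 = 03:25 on May 18.

03:25 on May 18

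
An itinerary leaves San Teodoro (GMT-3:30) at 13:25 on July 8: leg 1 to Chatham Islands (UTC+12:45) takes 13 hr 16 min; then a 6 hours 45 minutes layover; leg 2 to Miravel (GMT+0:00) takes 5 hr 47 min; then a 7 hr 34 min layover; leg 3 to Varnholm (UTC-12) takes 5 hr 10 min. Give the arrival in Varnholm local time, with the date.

Convert departure to UTC: 13:25 + 3:30 = 16:55 UTC on Jul 8.
Add 13 hours 16 minutes leg 1 → 06:11 UTC (Jul 9).
Add 6 hours and 45 minutes layover in Chatham Islands → 12:56 UTC.
Add 5 hours 47 minutes leg 2 → 18:43 UTC.
Add 7 hours and 34 minutes layover in Miravel → 02:17 UTC (Jul 10).
Add 5 hours 10 minutes leg 3 → 07:27 UTC.
Varnholm is UTC−12:00, so local arrival = 07:27 − 12:00 = 19:27 on Jul 9.

19:27 on Jul 9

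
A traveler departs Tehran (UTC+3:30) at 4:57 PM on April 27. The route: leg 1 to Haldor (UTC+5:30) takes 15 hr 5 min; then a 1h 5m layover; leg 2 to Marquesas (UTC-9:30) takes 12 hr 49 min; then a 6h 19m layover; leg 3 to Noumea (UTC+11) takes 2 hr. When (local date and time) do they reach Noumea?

1:45 PM on Apr 29

Convert departure to UTC: 4:57 PM − 3:30 = 1:27 PM UTC on Apr 27.
Add 15 hours 5 minutes leg 1 → 4:32 AM UTC (Apr 28).
Add 1 hour and 5 minutes layover in Haldor → 5:37 AM UTC.
Add 12 hours and 49 minutes leg 2 → 6:26 PM UTC.
Add 6 hours 19 minutes layover in Marquesas → 12:45 AM UTC (Apr 29).
Add 2 hours leg 3 → 2:45 AM UTC.
Noumea is UTC+11:00, so local arrival = 2:45 AM + 11:00 = 1:45 PM on Apr 29.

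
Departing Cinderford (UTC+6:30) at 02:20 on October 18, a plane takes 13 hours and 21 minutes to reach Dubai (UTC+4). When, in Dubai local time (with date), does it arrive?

13:11 on October 18

Convert departure to UTC: 02:20 − 6:30 = 19:50 UTC on Oct 17.
Add 13 hours and 21 minutes travel time → 09:11 UTC (Oct 18).
Dubai is UTC+4:00, so local arrival = 09:11 + 4:00 = 13:11 on Oct 18.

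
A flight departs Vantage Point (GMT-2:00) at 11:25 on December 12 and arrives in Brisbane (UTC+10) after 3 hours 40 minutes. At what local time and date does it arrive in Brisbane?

Brisbane is 12:00 ahead of Vantage Point.
After 3 hours 40 minutes it is 15:05 in Vantage Point.
Shift by the zone difference: 15:05 + 12:00 = 03:05 on Dec 13 in Brisbane.

03:05 on December 13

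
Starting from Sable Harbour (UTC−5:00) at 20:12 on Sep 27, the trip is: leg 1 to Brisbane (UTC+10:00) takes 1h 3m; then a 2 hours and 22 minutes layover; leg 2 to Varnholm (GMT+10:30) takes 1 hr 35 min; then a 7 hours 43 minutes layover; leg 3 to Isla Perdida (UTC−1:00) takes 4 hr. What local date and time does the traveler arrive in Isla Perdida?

16:55 on Sep 28

Convert departure to UTC: 20:12 + 5:00 = 01:12 UTC on Sep 28.
Add 1 hour and 3 minutes leg 1 → 02:15 UTC.
Add 2 hours 22 minutes layover in Brisbane → 04:37 UTC.
Add 1 hour 35 minutes leg 2 → 06:12 UTC.
Add 7 hours and 43 minutes layover in Varnholm → 13:55 UTC.
Add 4 hours leg 3 → 17:55 UTC.
Isla Perdida is UTC−1:00, so local arrival = 17:55 − 1:00 = 16:55 on Sep 28.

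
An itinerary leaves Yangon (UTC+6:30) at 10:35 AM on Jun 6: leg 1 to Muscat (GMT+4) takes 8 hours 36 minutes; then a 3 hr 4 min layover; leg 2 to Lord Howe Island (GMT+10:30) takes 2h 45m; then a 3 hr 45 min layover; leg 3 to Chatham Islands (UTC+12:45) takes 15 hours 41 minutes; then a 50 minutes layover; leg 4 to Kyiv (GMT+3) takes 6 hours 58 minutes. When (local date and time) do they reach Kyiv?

12:44 AM on June 8

Convert departure to UTC: 10:35 AM − 6:30 = 4:05 AM UTC on Jun 6.
Add 8 hours 36 minutes leg 1 → 12:41 PM UTC.
Add 3 hours and 4 minutes layover in Muscat → 3:45 PM UTC.
Add 2 hours 45 minutes leg 2 → 6:30 PM UTC.
Add 3 hours 45 minutes layover in Lord Howe Island → 10:15 PM UTC.
Add 15 hours and 41 minutes leg 3 → 1:56 PM UTC (Jun 7).
Add 50 minutes layover in Chatham Islands → 2:46 PM UTC.
Add 6 hours 58 minutes leg 4 → 9:44 PM UTC.
Kyiv is UTC+3:00, so local arrival = 9:44 PM + 3:00 = 12:44 AM on Jun 8.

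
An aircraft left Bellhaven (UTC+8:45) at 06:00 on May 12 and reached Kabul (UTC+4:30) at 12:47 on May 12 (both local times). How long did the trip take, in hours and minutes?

Departure in UTC: 06:00 − 8:45 = 21:15 on May 11.
Arrival in UTC: 12:47 − 4:30 = 08:17 on May 12.
Elapsed = 08:17 − 21:15 (+1 day) = 11 hours 2 minutes.

11 hours 2 minutes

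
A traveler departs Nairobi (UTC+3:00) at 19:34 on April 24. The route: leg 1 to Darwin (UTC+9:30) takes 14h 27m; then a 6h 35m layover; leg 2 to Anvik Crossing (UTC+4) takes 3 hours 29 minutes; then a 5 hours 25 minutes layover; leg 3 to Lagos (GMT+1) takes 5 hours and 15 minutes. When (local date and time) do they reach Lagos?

Convert departure to UTC: 19:34 − 3:00 = 16:34 UTC on Apr 24.
Add 14 hours 27 minutes leg 1 → 07:01 UTC (Apr 25).
Add 6 hours 35 minutes layover in Darwin → 13:36 UTC.
Add 3 hours and 29 minutes leg 2 → 17:05 UTC.
Add 5 hours 25 minutes layover in Anvik Crossing → 22:30 UTC.
Add 5 hours and 15 minutes leg 3 → 03:45 UTC (Apr 26).
Lagos is UTC+1:00, so local arrival = 03:45 + 1:00 = 04:45 on Apr 26.

04:45 on Apr 26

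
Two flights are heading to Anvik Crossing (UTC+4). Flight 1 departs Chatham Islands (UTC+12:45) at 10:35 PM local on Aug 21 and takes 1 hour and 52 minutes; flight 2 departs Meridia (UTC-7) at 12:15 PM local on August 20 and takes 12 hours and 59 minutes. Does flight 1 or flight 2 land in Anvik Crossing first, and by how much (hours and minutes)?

Flight 1 in UTC: 10:35 PM − 12:45 = 9:50 AM on Aug 21.
+1 hour and 52 minutes → arrive 11:42 AM UTC on Aug 21.
Flight 2 in UTC: 12:15 PM + 7:00 = 7:15 PM on Aug 20.
+12 hours and 59 minutes → arrive 8:14 AM UTC on Aug 21.
Flight 2 lands earlier by 3 hours 28 minutes.

the second, by 3 hours 28 minutes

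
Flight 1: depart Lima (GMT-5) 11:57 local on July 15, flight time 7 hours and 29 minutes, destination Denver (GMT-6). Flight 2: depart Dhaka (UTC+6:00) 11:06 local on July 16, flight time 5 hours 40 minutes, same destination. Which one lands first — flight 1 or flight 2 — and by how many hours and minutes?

the first, by 10 hours 20 minutes

Flight 1 in UTC: 11:57 + 5:00 = 16:57 on Jul 15.
+7 hours 29 minutes → arrive 00:26 UTC on Jul 16.
Flight 2 in UTC: 11:06 − 6:00 = 05:06 on Jul 16.
+5 hours 40 minutes → arrive 10:46 UTC on Jul 16.
Flight 1 lands earlier by 10 hours 20 minutes.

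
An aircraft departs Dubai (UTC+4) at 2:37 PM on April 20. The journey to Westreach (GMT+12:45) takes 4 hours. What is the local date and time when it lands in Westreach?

Westreach is 8:45 ahead of Dubai.
After 4 hours it is 6:37 PM in Dubai.
Shift by the zone difference: 6:37 PM + 8:45 = 3:22 AM on Apr 21 in Westreach.

3:22 AM on April 21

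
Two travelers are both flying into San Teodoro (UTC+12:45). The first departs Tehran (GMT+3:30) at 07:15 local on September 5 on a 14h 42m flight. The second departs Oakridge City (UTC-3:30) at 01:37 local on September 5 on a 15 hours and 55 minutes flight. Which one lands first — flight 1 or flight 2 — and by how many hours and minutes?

the first, by 2 hours 35 minutes

Flight 1 in UTC: 07:15 − 3:30 = 03:45 on Sep 5.
+14 hours and 42 minutes → arrive 18:27 UTC on Sep 5.
Flight 2 in UTC: 01:37 + 3:30 = 05:07 on Sep 5.
+15 hours 55 minutes → arrive 21:02 UTC on Sep 5.
Flight 1 lands earlier by 2 hours 35 minutes.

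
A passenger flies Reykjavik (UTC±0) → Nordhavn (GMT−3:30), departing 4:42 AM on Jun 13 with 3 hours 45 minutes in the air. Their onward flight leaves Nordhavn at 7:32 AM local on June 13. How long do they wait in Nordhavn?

2 hours 35 minutes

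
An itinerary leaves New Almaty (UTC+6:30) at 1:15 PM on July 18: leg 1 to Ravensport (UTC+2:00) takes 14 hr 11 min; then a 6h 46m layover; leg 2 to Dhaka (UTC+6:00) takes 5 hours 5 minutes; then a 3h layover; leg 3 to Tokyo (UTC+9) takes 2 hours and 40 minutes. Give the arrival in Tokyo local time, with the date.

Convert departure to UTC: 1:15 PM − 6:30 = 6:45 AM UTC on Jul 18.
Add 14 hours 11 minutes leg 1 → 8:56 PM UTC.
Add 6 hours and 46 minutes layover in Ravensport → 3:42 AM UTC (Jul 19).
Add 5 hours 5 minutes leg 2 → 8:47 AM UTC.
Add 3 hours layover in Dhaka → 11:47 AM UTC.
Add 2 hours 40 minutes leg 3 → 2:27 PM UTC.
Tokyo is UTC+9:00, so local arrival = 2:27 PM + 9:00 = 11:27 PM on Jul 19.

11:27 PM on July 19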